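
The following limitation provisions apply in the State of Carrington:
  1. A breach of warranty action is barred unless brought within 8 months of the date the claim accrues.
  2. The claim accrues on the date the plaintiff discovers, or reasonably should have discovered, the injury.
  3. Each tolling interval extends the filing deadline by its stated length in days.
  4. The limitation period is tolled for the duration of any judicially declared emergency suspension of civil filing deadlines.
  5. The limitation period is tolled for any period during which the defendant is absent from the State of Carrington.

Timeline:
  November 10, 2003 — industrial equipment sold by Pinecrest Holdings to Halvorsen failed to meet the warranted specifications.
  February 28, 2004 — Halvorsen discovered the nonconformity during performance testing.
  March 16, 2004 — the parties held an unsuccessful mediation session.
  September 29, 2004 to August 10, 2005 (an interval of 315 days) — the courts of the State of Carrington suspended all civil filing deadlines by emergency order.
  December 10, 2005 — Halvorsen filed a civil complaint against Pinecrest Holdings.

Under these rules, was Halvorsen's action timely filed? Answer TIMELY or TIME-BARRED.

The claim did not accrue until Halvorsen discovered the injury on February 28, 2004; the November 10, 2003 act date does not start the clock under the stated rule.
8 months from February 28, 2004 is October 28, 2004.
The emergency suspension of filing deadlines from September 29, 2004 to August 10, 2005 tolled the period for 315 days, extending the deadline to September 8, 2005.
The other events in the timeline have no effect on the limitation period under the stated rules.
Halvorsen filed on December 10, 2005, after the September 8, 2005 deadline, so the action is time-barred.

TIME-BARRED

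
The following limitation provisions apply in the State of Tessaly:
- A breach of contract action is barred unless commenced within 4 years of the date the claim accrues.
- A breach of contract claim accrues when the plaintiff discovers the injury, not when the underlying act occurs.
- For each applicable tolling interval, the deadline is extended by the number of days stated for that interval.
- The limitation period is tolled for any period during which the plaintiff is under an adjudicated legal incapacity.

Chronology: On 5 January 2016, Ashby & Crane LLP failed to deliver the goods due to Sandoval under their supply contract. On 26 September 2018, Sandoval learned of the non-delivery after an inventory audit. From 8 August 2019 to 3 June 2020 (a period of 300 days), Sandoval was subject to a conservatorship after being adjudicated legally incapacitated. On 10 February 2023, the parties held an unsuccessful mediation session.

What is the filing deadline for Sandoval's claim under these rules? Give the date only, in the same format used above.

Under the discovery rule, the claim accrued on 26 September 2018, when Sandoval discovered the injury — not on the 5 January 2016 date of the underlying act.
4 years from 26 September 2018 is 26 September 2022.
The plaintiff's legal incapacity from 8 August 2019 to 3 June 2020 tolled the period for 300 days, extending the deadline to 23 July 2023.
The other events in the timeline have no effect on the limitation period under the stated rules.

23 July 2023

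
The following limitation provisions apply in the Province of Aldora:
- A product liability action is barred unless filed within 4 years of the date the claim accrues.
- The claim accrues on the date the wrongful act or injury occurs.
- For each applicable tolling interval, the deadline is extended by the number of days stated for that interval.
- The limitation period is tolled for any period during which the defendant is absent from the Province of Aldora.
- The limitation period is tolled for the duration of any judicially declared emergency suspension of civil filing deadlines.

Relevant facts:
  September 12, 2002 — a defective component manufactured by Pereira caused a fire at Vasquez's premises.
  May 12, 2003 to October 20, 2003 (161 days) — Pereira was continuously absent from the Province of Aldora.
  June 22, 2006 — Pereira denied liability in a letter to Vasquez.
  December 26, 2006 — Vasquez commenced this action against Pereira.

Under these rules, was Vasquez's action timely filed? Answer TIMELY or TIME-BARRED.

The claim accrued on September 12, 2002, when the wrongful act occurred.
The untolled deadline — 4 years after September 12, 2002 — is September 12, 2006.
The defendant's absence from the jurisdiction from May 12, 2003 to October 20, 2003 tolled the period for 161 days, extending the deadline to February 20, 2007.
Nothing else in the chronology tolls or restarts the period.
Vasquez filed on December 26, 2006, before the February 20, 2007 deadline, so the action is timely.

TIMELY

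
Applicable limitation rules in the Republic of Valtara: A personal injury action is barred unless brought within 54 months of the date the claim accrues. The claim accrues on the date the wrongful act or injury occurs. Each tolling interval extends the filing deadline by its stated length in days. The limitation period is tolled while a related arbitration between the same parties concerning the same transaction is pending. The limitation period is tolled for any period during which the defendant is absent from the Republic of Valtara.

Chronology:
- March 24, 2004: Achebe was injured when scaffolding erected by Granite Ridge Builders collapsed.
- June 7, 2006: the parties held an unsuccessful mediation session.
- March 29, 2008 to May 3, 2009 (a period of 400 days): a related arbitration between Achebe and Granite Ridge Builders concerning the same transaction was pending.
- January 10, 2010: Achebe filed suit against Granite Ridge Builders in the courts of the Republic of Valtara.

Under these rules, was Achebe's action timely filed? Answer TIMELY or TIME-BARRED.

The limitation period began to run on March 24, 2004.
54 months from March 24, 2004 is September 24, 2008.
The period was tolled for 400 days by the pending related arbitration (March 29, 2008 to May 3, 2009), pushing the deadline to October 29, 2009.
The other events in the timeline have no effect on the limitation period under the stated rules.
Filing on January 10, 2010 missed the October 29, 2009 deadline — the action is time-barred.

TIME-BARRED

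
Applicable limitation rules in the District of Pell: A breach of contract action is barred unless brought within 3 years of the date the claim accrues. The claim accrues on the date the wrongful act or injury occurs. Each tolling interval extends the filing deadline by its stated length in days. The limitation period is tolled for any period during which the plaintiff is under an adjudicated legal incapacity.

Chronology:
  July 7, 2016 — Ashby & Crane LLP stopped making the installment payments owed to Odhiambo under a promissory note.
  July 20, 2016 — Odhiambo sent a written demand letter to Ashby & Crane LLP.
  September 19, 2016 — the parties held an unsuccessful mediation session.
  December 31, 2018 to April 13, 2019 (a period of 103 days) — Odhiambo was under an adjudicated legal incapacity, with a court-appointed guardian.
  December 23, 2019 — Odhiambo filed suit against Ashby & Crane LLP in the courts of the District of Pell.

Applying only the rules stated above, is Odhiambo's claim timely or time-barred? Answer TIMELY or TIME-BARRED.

The limitation period began to run on July 7, 2016.
The untolled deadline — 3 years after July 7, 2016 — is July 7, 2019.
The period was tolled for 103 days by the plaintiff's legal incapacity (December 31, 2018 to April 13, 2019), pushing the deadline to October 18, 2019.
Nothing else in the chronology tolls or restarts the period.
Filing on December 23, 2019 missed the October 18, 2019 deadline — the action is time-barred.

TIME-BARRED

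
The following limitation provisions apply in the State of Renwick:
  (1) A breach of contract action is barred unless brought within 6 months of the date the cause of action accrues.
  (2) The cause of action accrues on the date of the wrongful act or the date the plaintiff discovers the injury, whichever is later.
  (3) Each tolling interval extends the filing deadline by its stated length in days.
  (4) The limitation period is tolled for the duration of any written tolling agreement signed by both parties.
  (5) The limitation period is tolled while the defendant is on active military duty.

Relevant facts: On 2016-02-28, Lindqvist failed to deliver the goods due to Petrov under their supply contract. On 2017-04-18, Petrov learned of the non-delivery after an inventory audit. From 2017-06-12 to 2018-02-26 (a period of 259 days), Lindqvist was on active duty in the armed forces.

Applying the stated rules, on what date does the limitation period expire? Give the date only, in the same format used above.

2018-07-04

Taking the later of the act (2016-02-28) and discovery (2017-04-18), the claim accrued on 2017-04-18.
6 months from 2017-04-18 is 2017-10-18.
Because the defendant's active military service ran from 2017-06-12 to 2018-02-26, the deadline is extended by 259 days to 2018-07-04.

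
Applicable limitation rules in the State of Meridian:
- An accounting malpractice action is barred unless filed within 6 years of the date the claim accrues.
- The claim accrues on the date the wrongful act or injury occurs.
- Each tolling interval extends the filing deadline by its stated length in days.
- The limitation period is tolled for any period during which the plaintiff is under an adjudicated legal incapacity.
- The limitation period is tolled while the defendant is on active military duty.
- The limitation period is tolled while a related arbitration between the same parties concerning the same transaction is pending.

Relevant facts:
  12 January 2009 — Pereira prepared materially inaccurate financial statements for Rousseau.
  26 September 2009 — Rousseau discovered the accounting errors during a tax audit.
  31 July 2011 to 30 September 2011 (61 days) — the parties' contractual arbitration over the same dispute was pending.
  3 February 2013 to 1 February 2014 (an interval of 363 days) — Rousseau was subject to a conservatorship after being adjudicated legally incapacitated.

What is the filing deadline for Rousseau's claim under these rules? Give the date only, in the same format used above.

Accrual is governed by the date of the act, so the period began to run on 12 January 2009; the later discovery on 26 September 2009 is irrelevant under the stated rule.
The untolled deadline — 6 years after 12 January 2009 — is 12 January 2015.
The pending related arbitration from 31 July 2011 to 30 September 2011 tolled the period for 61 days, extending the deadline to 14 March 2015.
Because the plaintiff's legal incapacity ran from 3 February 2013 to 1 February 2014, the deadline is extended by 363 days to 11 March 2016.

11 March 2016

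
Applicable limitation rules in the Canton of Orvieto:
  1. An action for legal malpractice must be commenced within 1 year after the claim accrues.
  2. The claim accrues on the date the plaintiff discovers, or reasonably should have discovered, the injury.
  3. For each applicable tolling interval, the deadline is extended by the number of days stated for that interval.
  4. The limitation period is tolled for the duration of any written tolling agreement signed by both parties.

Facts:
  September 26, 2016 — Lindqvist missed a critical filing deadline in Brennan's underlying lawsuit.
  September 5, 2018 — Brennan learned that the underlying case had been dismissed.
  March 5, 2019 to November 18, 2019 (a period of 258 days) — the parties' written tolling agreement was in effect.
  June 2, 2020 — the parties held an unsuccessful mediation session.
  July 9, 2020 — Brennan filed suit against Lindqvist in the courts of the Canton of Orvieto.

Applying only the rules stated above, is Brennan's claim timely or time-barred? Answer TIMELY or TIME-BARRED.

Accrual is tied to discovery, so the period began on September 5, 2018 rather than on September 26, 2016 when the act occurred.
Adding the 1 year base period to September 5, 2018 gives a deadline of September 5, 2019, before any tolling.
Because the written tolling agreement ran from March 5, 2019 to November 18, 2019, the deadline is extended by 258 days to May 20, 2020.
None of the other events listed affects the running of the period under the stated rules.
The July 9, 2020 filing falls after the May 20, 2020 deadline; the claim is time-barred.

TIME-BARRED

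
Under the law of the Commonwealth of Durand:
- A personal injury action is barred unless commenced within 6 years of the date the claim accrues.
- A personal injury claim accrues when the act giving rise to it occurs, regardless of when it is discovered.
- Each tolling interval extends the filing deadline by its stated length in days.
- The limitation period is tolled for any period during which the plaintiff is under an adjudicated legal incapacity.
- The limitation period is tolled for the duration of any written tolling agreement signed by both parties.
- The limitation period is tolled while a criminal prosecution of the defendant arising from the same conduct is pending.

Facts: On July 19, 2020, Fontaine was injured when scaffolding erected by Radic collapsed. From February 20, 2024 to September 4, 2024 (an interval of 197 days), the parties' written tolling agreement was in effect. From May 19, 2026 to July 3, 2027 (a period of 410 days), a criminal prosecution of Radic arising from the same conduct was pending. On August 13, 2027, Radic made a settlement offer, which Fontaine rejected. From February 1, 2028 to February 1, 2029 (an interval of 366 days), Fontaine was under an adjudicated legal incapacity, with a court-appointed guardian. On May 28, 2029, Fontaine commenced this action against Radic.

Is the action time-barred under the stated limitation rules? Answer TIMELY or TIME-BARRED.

TIME-BARRED

The limitation period began to run on July 19, 2020.
The untolled deadline — 6 years after July 19, 2020 — is July 19, 2026.
Because the written tolling agreement ran from February 20, 2024 to September 4, 2024, the deadline is extended by 197 days to February 1, 2027.
The pending criminal prosecution from May 19, 2026 to July 3, 2027 tolled the period for 410 days, extending the deadline to March 17, 2028.
The plaintiff's legal incapacity from February 1, 2028 to February 1, 2029 tolled the period for 366 days, extending the deadline to March 18, 2029.
Nothing else in the chronology tolls or restarts the period.
The May 28, 2029 filing falls after the March 18, 2029 deadline; the claim is time-barred.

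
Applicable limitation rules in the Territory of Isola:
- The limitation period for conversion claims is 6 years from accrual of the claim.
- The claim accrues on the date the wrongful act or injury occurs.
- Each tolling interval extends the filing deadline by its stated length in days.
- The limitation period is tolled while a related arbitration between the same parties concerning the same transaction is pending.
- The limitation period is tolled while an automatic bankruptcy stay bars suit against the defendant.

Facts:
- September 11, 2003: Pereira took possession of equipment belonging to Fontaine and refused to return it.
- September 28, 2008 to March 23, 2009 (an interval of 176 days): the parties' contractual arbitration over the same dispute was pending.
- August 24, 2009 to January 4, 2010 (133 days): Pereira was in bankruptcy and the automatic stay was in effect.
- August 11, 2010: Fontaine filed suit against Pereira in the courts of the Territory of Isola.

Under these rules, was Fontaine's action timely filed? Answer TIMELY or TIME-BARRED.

TIME-BARRED

The limitation period began to run on September 11, 2003.
Adding the 6 years base period to September 11, 2003 gives a deadline of September 11, 2009, before any tolling.
Because the pending related arbitration ran from September 28, 2008 to March 23, 2009, the deadline is extended by 176 days to March 6, 2010.
The automatic bankruptcy stay from August 24, 2009 to January 4, 2010 tolled the period for 133 days, extending the deadline to July 17, 2010.
Fontaine filed on August 11, 2010, after the July 17, 2010 deadline, so the action is time-barred.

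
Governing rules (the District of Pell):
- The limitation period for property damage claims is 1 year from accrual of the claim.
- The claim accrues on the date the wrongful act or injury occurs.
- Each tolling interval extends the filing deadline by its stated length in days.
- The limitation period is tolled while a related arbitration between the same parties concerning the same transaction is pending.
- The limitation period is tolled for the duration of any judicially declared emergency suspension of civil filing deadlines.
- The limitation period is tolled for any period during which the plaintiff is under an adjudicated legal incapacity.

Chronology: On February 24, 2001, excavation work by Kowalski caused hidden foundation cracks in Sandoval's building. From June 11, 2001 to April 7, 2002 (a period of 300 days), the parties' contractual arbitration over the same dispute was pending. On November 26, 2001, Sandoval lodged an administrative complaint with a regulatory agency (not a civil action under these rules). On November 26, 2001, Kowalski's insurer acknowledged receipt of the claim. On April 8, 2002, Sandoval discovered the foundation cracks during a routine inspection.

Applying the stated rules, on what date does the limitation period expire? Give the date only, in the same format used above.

December 21, 2002

Because the rule ties accrual to occurrence, the claim accrued on February 24, 2001, not on the April 8, 2002 discovery date.
Adding the 1 year base period to February 24, 2001 gives a deadline of February 24, 2002, before any tolling.
The period was tolled for 300 days by the pending related arbitration (June 11, 2001 to April 7, 2002), pushing the deadline to December 21, 2002.
The other events in the timeline have no effect on the limitation period under the stated rules.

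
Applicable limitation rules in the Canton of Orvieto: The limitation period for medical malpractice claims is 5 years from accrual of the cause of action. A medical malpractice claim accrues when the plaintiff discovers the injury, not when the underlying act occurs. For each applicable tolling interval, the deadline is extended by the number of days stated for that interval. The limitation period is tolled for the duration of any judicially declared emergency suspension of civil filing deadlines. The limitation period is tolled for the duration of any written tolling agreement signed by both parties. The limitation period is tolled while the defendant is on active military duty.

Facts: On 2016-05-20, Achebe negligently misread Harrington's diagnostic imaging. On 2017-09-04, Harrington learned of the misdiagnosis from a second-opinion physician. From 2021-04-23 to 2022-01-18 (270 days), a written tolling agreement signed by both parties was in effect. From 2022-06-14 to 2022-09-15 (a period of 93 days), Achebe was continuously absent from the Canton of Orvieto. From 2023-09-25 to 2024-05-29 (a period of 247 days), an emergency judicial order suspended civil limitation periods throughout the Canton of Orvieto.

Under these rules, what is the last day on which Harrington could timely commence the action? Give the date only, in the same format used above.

Under the discovery rule, the claim accrued on 2017-09-04, when Harrington discovered the injury — not on the 2016-05-20 date of the underlying act.
Adding the 5 years base period to 2017-09-04 gives a deadline of 2022-09-04, before any tolling.
Because the written tolling agreement ran from 2021-04-23 to 2022-01-18, the deadline is extended by 270 days to 2023-06-01.
The emergency suspension of filing deadlines starting 2023-09-25 came too late — the period had run on 2023-06-01 — and so does not extend the deadline.
The defendant's absence from the jurisdiction from 2022-06-14 to 2022-09-15 does not toll the period, because no stated rule makes the defendant's absence a tolling event.

2023-06-01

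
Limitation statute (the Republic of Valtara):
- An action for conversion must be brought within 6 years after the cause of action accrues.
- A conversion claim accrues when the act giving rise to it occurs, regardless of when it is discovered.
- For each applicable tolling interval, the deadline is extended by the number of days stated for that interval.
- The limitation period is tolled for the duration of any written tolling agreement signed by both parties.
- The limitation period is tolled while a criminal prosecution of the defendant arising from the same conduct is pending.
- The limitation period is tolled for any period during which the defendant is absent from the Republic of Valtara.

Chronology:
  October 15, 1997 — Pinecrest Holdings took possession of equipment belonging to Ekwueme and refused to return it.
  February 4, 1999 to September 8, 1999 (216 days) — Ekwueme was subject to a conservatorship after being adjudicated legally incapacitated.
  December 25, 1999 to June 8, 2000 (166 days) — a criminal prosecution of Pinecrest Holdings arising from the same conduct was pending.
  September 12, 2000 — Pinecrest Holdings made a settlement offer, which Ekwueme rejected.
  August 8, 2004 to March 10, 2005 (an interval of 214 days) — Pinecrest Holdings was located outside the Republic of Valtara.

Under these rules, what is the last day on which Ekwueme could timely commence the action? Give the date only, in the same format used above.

The claim accrued on October 15, 1997, when the wrongful act occurred.
Adding the 6 years base period to October 15, 1997 gives a deadline of October 15, 2003, before any tolling.
Because the pending criminal prosecution ran from December 25, 1999 to June 8, 2000, the deadline is extended by 166 days to March 29, 2004.
The defendant's absence from the jurisdiction starting August 8, 2004 came too late — the period had run on March 29, 2004 — and so does not extend the deadline.
No stated provision tolls the period for the plaintiff's incapacity, so the interval from February 4, 1999 to September 8, 1999 has no effect on the deadline.
None of the other events listed affects the running of the period under the stated rules.

March 29, 2004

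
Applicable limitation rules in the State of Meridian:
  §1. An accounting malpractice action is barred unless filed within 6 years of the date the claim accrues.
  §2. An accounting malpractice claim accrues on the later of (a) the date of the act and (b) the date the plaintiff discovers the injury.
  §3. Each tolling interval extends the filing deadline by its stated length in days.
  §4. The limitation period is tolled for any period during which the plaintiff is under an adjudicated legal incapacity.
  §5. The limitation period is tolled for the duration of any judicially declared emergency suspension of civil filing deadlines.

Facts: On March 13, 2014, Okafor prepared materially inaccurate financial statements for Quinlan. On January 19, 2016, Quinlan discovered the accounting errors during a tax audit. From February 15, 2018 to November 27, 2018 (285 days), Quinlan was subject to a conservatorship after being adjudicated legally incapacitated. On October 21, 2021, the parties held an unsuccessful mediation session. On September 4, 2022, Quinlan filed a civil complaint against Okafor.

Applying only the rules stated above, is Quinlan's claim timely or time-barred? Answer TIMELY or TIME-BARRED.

TIMELY

Because discovery on January 19, 2016 post-dates the March 13, 2014 act, accrual under the later-of rule falls on January 19, 2016.
The untolled deadline — 6 years after January 19, 2016 — is January 19, 2022.
The period was tolled for 285 days by the plaintiff's legal incapacity (February 15, 2018 to November 27, 2018), pushing the deadline to October 31, 2022.
None of the other events listed affects the running of the period under the stated rules.
Filing on September 4, 2022 beat the October 31, 2022 deadline — the action is timely.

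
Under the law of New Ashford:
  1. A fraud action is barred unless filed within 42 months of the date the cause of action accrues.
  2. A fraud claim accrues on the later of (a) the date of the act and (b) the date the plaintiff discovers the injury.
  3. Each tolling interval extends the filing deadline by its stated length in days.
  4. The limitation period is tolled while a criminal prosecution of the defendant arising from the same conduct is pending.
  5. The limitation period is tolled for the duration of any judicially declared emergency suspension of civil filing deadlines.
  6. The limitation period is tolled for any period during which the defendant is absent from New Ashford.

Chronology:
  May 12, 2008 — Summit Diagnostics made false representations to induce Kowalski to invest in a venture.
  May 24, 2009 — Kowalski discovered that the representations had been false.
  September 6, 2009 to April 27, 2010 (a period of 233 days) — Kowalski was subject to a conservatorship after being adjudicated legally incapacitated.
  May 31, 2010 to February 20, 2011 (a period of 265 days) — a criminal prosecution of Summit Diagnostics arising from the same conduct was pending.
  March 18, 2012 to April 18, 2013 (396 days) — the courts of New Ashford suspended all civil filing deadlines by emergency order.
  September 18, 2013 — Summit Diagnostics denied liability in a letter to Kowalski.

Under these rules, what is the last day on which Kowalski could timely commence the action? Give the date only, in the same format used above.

Because discovery on May 24, 2009 post-dates the May 12, 2008 act, accrual under the later-of rule falls on May 24, 2009.
42 months from May 24, 2009 is November 24, 2012.
The period was tolled for 265 days by the pending criminal prosecution (May 31, 2010 to February 20, 2011), pushing the deadline to August 16, 2013.
The period was tolled for 396 days by the emergency suspension of filing deadlines (March 18, 2012 to April 18, 2013), pushing the deadline to September 16, 2014.
The plaintiff's legal incapacity from September 6, 2009 to April 27, 2010 does not toll the period, because no stated rule makes the plaintiff's incapacity a tolling event.
Nothing else in the chronology tolls or restarts the period.

September 16, 2014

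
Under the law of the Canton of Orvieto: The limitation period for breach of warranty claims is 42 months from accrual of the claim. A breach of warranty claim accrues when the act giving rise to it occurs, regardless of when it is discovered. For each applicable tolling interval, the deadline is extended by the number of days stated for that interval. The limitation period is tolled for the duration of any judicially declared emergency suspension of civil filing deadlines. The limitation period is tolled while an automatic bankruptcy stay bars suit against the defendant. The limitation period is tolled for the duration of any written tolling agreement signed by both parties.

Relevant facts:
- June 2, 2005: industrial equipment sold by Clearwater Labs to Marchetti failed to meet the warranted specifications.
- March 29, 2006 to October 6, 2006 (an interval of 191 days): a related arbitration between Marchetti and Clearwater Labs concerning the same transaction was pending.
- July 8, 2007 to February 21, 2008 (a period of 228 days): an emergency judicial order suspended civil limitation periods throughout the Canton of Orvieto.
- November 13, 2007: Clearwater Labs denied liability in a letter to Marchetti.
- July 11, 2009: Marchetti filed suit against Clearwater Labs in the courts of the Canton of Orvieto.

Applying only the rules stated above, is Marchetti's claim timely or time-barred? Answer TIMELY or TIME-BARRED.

The limitation period began to run on June 2, 2005.
Adding the 42 months base period to June 2, 2005 gives a deadline of December 2, 2008, before any tolling.
The emergency suspension of filing deadlines from July 8, 2007 to February 21, 2008 tolled the period for 228 days, extending the deadline to July 18, 2009.
The pending related arbitration from March 29, 2006 to October 6, 2006 does not toll the period, because no stated rule makes a pending arbitration a tolling event.
None of the other events listed affects the running of the period under the stated rules.
Marchetti filed on July 11, 2009, before the July 18, 2009 deadline, so the action is timely.

TIMELY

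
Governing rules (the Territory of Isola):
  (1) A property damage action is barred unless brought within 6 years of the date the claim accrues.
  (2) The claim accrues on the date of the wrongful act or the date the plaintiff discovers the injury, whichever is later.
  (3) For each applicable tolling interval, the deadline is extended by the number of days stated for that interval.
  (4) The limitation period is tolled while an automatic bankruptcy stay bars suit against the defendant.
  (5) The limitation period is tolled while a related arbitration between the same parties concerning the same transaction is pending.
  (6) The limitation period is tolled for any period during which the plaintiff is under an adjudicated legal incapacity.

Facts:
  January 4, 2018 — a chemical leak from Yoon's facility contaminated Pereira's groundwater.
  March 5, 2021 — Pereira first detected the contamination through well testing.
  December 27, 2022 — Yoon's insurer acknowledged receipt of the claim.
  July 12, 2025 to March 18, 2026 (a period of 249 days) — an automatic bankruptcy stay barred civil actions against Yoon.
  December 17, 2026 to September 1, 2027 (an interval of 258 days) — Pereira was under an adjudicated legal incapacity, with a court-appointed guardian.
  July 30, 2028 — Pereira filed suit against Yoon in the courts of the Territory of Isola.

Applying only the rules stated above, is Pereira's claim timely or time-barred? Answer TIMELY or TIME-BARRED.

Because discovery on March 5, 2021 post-dates the January 4, 2018 act, accrual under the later-of rule falls on March 5, 2021.
6 years from March 5, 2021 is March 5, 2027.
The automatic bankruptcy stay from July 12, 2025 to March 18, 2026 tolled the period for 249 days, extending the deadline to November 9, 2027.
Because the plaintiff's legal incapacity ran from December 17, 2026 to September 1, 2027, the deadline is extended by 258 days to July 24, 2028.
None of the other events listed affects the running of the period under the stated rules.
The July 30, 2028 filing falls after the July 24, 2028 deadline; the claim is time-barred.

TIME-BARRED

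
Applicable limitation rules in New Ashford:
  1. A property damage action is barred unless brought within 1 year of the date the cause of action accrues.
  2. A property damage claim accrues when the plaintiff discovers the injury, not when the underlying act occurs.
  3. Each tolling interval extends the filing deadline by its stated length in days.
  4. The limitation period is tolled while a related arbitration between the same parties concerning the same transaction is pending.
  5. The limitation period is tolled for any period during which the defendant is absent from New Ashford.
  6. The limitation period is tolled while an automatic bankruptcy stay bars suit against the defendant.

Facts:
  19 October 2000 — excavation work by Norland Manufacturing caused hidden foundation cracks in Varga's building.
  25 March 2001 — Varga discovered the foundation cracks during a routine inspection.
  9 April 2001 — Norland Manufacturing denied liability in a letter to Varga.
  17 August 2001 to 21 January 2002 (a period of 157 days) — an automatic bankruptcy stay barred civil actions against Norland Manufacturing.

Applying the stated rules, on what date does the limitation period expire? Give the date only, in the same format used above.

The claim did not accrue until Varga discovered the injury on 25 March 2001; the 19 October 2000 act date does not start the clock under the stated rule.
The untolled deadline — 1 year after 25 March 2001 — is 25 March 2002.
Because the automatic bankruptcy stay ran from 17 August 2001 to 21 January 2002, the deadline is extended by 157 days to 29 August 2002.
The other events in the timeline have no effect on the limitation period under the stated rules.

29 August 2002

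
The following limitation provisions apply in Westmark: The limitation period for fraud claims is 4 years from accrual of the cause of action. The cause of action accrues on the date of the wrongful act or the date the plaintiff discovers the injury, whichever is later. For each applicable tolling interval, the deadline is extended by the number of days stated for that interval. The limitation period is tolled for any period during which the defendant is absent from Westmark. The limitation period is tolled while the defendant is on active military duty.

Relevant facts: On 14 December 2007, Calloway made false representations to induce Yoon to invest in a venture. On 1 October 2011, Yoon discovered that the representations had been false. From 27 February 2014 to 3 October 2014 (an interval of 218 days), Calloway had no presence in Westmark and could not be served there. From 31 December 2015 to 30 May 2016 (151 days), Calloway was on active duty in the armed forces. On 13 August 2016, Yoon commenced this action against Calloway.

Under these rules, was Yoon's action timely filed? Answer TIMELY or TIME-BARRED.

Taking the later of the act (14 December 2007) and discovery (1 October 2011), the claim accrued on 1 October 2011.
4 years from 1 October 2011 is 1 October 2015.
Because the defendant's absence from the jurisdiction ran from 27 February 2014 to 3 October 2014, the deadline is extended by 218 days to 6 May 2016.
The defendant's active military service from 31 December 2015 to 30 May 2016 tolled the period for 151 days, extending the deadline to 4 October 2016.
Filing on 13 August 2016 beat the 4 October 2016 deadline — the action is timely.

TIMELY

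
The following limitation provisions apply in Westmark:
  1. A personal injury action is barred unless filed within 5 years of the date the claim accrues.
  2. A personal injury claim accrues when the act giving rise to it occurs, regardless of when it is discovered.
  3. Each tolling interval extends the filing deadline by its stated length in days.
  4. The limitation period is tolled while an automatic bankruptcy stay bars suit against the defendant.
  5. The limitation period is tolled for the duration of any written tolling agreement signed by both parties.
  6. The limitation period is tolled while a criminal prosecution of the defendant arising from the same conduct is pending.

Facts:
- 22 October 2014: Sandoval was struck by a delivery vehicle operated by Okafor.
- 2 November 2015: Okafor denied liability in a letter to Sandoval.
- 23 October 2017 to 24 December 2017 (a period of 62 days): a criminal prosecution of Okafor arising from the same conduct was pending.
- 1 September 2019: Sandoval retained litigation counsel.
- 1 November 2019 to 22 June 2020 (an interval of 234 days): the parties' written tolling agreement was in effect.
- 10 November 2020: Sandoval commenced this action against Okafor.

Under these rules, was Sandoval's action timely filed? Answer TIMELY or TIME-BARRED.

TIME-BARRED

The claim accrued on 22 October 2014, when the wrongful act occurred.
Adding the 5 years base period to 22 October 2014 gives a deadline of 22 October 2019, before any tolling.
The pending criminal prosecution from 23 October 2017 to 24 December 2017 tolled the period for 62 days, extending the deadline to 23 December 2019.
The written tolling agreement from 1 November 2019 to 22 June 2020 tolled the period for 234 days, extending the deadline to 13 August 2020.
None of the other events listed affects the running of the period under the stated rules.
Filing on 10 November 2020 missed the 13 August 2020 deadline — the action is time-barred.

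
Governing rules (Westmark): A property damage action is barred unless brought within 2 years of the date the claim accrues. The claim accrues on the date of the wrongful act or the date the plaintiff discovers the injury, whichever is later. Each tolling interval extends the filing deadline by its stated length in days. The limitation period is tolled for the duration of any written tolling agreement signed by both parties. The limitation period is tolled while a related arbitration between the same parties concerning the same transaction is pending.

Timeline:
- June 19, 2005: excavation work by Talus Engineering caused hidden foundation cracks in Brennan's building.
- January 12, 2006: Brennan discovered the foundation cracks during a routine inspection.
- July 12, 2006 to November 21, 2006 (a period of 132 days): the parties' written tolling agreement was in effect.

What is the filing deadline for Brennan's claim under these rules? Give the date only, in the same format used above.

Because discovery on January 12, 2006 post-dates the June 19, 2005 act, accrual under the later-of rule falls on January 12, 2006.
Adding the 2 years base period to January 12, 2006 gives a deadline of January 12, 2008, before any tolling.
The period was tolled for 132 days by the written tolling agreement (July 12, 2006 to November 21, 2006), pushing the deadline to May 23, 2008.

May 23, 2008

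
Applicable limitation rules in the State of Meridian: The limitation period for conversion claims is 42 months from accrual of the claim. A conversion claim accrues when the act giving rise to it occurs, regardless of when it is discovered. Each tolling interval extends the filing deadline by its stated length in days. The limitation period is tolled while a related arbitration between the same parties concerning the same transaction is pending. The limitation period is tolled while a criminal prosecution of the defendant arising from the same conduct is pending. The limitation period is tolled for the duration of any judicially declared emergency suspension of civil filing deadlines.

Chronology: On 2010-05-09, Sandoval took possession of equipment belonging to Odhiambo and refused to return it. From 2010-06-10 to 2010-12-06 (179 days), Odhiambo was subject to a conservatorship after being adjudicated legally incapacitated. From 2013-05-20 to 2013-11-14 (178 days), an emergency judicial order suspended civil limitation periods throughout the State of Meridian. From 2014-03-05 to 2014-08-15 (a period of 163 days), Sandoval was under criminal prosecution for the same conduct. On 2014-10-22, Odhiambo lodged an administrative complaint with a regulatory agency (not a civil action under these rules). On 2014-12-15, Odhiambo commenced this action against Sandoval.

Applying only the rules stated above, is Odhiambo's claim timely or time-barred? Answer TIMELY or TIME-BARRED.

The claim accrued on 2010-05-09, the date of the act.
42 months from 2010-05-09 is 2013-11-09.
Because the emergency suspension of filing deadlines ran from 2013-05-20 to 2013-11-14, the deadline is extended by 178 days to 2014-05-06.
The period was tolled for 163 days by the pending criminal prosecution (2014-03-05 to 2014-08-15), pushing the deadline to 2014-10-16.
No stated provision tolls the period for the plaintiff's incapacity, so the interval from 2010-06-10 to 2010-12-06 has no effect on the deadline.
Nothing else in the chronology tolls or restarts the period.
Filing on 2014-12-15 missed the 2014-10-16 deadline — the action is time-barred.

TIME-BARRED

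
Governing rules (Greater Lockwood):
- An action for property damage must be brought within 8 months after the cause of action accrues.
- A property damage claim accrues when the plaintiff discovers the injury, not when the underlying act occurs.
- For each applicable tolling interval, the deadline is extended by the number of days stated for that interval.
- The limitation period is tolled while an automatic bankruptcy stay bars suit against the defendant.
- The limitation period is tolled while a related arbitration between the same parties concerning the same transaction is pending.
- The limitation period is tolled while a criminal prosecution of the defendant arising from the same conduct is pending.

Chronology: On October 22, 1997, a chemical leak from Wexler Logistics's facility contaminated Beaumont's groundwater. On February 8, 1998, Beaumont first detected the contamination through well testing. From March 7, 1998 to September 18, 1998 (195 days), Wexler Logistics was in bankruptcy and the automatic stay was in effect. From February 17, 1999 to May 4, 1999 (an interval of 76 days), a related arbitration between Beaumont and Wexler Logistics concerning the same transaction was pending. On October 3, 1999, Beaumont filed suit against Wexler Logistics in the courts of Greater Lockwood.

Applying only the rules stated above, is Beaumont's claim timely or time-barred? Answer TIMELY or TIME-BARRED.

TIME-BARRED

The claim did not accrue until Beaumont discovered the injury on February 8, 1998; the October 22, 1997 act date does not start the clock under the stated rule.
The untolled deadline — 8 months after February 8, 1998 — is October 8, 1998.
The automatic bankruptcy stay from March 7, 1998 to September 18, 1998 tolled the period for 195 days, extending the deadline to April 21, 1999.
The period was tolled for 76 days by the pending related arbitration (February 17, 1999 to May 4, 1999), pushing the deadline to July 6, 1999.
Beaumont filed on October 3, 1999, after the July 6, 1999 deadline, so the action is time-barred.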